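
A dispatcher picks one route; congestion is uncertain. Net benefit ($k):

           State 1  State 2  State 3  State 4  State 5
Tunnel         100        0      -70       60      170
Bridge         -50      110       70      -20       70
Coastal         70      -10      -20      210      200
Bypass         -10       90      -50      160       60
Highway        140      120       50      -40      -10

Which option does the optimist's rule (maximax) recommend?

Coastal

Row maxima: Tunnel=170, Bridge=110, Coastal=210, Bypass=160, Highway=140
Best best-case = 210 → Coastal.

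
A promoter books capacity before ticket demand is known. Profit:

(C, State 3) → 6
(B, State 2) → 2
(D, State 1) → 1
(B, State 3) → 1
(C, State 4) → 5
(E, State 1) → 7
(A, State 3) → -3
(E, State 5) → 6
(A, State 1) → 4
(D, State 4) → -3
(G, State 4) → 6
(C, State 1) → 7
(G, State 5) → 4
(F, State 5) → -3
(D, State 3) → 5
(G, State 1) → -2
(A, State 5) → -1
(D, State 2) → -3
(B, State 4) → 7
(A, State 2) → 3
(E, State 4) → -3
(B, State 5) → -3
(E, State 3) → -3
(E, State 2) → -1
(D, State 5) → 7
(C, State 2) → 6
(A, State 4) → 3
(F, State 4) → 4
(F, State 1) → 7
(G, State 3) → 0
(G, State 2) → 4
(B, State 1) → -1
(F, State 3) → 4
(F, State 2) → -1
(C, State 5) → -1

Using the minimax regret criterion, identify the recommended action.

Column bests: State 1=7, State 2=6, State 3=6, State 4=7, State 5=7.
A regrets: 3, 3, 9, 4, 8 → max 9
B regrets: 8, 4, 5, 0, 10 → max 10
C regrets: 0, 0, 0, 2, 8 → max 8
D regrets: 6, 9, 1, 10, 0 → max 10
E regrets: 0, 7, 9, 10, 1 → max 10
F regrets: 0, 7, 2, 3, 10 → max 10
G regrets: 9, 2, 6, 1, 3 → max 9
Smallest max regret = 8 → C.

C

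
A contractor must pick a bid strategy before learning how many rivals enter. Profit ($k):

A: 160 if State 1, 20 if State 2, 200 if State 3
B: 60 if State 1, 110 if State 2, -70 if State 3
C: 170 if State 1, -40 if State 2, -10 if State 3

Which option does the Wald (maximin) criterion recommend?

A

Row minima: A=20, B=-70, C=-40
Best worst-case = 20 → A.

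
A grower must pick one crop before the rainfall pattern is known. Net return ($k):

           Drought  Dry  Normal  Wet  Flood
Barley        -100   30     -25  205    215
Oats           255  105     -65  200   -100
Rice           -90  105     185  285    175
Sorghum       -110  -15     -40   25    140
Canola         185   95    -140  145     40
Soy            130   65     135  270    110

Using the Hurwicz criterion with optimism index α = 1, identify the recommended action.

Barley: 1·215 + 0·(-100) = 215
Oats: 1·255 + 0·(-100) = 255
Rice: 1·285 + 0·(-90) = 285
Sorghum: 1·140 + 0·(-110) = 140
Canola: 1·185 + 0·(-140) = 185
Soy: 1·270 + 0·65 = 270
Highest Hurwicz score = 285 → Rice.

Rice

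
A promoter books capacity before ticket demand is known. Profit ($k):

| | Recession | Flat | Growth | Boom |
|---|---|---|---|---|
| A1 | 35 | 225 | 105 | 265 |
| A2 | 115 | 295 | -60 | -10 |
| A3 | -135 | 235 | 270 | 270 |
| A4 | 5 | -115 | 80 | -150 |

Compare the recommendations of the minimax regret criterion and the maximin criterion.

minimax regret → A1; maximin → A1 (agree)

Column bests: Recession=115, Flat=295, Growth=270, Boom=270.
A1 regrets: 80, 70, 165, 5 → max 165
A2 regrets: 0, 0, 330, 280 → max 330
A3 regrets: 250, 60, 0, 0 → max 250
A4 regrets: 110, 410, 190, 420 → max 420
Smallest max regret = 165 → A1.
Row minima: A1=35, A2=-60, A3=-135, A4=-150
Best worst-case = 35 → A1.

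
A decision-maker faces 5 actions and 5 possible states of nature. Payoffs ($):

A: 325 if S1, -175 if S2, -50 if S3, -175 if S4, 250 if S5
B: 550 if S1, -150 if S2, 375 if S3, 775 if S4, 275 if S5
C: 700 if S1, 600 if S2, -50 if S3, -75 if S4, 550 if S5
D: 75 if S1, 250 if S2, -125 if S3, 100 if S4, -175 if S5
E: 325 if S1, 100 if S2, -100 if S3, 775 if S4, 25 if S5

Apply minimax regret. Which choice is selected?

Column bests: S1=700, S2=600, S3=375, S4=775, S5=550.
A regrets: 375, 775, 425, 950, 300 → max 950
B regrets: 150, 750, 0, 0, 275 → max 750
C regrets: 0, 0, 425, 850, 0 → max 850
D regrets: 625, 350, 500, 675, 725 → max 725
E regrets: 375, 500, 475, 0, 525 → max 525
Smallest max regret = 525 → E.

E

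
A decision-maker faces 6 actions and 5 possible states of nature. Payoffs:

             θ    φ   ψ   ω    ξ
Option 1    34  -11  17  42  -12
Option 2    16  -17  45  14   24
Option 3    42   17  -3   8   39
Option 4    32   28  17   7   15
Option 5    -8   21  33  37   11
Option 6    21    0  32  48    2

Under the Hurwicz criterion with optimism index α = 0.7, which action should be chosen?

Option 1: 0.7·42 + 0.3·(-12) = 25.8
Option 2: 0.7·45 + 0.3·(-17) = 26.4
Option 3: 0.7·42 + 0.3·(-3) = 28.5
Option 4: 0.7·32 + 0.3·7 = 24.5
Option 5: 0.7·37 + 0.3·(-8) = 23.5
Option 6: 0.7·48 + 0.3·0 = 33.6
Highest Hurwicz score = 33.6 → Option 6.

Option 6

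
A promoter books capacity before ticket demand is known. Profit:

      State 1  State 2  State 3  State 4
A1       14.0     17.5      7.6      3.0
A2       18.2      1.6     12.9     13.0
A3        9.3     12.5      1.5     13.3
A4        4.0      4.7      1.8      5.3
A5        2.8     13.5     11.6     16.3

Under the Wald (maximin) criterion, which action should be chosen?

A1

Row minima: A1=3.0, A2=1.6, A3=1.5, A4=1.8, A5=2.8
Best worst-case = 3.0 → A1.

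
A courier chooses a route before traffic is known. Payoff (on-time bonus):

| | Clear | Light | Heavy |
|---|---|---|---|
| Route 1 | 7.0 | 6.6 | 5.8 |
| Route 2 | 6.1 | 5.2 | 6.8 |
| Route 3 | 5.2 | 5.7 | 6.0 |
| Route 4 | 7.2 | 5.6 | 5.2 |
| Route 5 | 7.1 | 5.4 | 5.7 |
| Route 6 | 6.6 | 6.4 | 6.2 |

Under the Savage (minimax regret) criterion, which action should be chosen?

Column bests: Clear=7.2, Light=6.6, Heavy=6.8.
Route 1 regrets: 0.2, 0.0, 1.0 → max 1.0
Route 2 regrets: 1.1, 1.4, 0.0 → max 1.4
Route 3 regrets: 2.0, 0.9, 0.8 → max 2.0
Route 4 regrets: 0.0, 1.0, 1.6 → max 1.6
Route 5 regrets: 0.1, 1.2, 1.1 → max 1.2
Route 6 regrets: 0.6, 0.2, 0.6 → max 0.6
Smallest max regret = 0.6 → Route 6.

Route 6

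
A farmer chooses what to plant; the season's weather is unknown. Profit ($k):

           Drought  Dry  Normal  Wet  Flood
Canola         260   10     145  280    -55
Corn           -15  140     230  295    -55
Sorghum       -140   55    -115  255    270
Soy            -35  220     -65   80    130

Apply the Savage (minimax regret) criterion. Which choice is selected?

Soy

Column bests: Drought=260, Dry=220, Normal=230, Wet=295, Flood=270.
Canola regrets: 0, 210, 85, 15, 325 → max 325
Corn regrets: 275, 80, 0, 0, 325 → max 325
Sorghum regrets: 400, 165, 345, 40, 0 → max 400
Soy regrets: 295, 0, 295, 215, 140 → max 295
Smallest max regret = 295 → Soy.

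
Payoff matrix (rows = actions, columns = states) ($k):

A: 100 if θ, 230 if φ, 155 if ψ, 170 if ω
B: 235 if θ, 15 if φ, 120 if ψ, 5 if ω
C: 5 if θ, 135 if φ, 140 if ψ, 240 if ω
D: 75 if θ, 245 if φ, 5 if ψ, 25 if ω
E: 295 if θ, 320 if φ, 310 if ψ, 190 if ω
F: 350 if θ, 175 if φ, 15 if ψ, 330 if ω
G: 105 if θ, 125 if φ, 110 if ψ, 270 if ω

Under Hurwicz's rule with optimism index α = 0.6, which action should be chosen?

A: 0.6·230 + 0.4·100 = 178
B: 0.6·235 + 0.4·5 = 143
C: 0.6·240 + 0.4·5 = 146
D: 0.6·245 + 0.4·5 = 149
E: 0.6·320 + 0.4·190 = 268
F: 0.6·350 + 0.4·15 = 216
G: 0.6·270 + 0.4·105 = 204
Highest Hurwicz score = 268 → E.

E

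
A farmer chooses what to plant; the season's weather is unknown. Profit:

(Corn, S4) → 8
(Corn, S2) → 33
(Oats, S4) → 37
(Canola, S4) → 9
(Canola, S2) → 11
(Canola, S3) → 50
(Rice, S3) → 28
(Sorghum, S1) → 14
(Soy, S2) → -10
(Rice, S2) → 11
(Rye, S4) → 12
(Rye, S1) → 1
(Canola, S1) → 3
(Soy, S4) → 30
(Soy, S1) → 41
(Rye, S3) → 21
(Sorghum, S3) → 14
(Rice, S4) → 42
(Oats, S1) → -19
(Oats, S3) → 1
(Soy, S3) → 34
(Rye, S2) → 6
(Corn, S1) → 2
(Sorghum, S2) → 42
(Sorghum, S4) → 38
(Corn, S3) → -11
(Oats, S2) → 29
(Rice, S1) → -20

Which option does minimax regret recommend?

Column bests: S1=41, S2=42, S3=50, S4=42.
Soy regrets: 0, 52, 16, 12 → max 52
Corn regrets: 39, 9, 61, 34 → max 61
Sorghum regrets: 27, 0, 36, 4 → max 36
Canola regrets: 38, 31, 0, 33 → max 38
Rice regrets: 61, 31, 22, 0 → max 61
Oats regrets: 60, 13, 49, 5 → max 60
Rye regrets: 40, 36, 29, 30 → max 40
Smallest max regret = 36 → Sorghum.

Sorghum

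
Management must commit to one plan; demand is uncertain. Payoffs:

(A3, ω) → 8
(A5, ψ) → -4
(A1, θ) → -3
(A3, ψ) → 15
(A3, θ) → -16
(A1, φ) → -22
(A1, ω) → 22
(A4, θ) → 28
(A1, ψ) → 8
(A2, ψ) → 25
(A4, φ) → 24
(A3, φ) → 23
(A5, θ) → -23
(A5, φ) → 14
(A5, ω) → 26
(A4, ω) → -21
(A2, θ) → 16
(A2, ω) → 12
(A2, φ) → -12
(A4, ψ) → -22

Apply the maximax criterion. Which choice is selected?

A4

Row maxima: A1=22, A2=25, A3=23, A4=28, A5=26
Best best-case = 28 → A4.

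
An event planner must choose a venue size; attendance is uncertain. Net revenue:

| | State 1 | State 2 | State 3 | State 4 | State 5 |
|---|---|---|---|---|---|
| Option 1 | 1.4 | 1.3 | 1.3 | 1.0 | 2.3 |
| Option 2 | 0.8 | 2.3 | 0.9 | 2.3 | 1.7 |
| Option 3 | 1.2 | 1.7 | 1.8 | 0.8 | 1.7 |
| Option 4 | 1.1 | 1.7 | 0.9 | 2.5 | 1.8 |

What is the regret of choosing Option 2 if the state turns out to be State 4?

Best payoff under State 4 is 2.5.
Regret = 2.5 − 2.3 = 0.2.

0.2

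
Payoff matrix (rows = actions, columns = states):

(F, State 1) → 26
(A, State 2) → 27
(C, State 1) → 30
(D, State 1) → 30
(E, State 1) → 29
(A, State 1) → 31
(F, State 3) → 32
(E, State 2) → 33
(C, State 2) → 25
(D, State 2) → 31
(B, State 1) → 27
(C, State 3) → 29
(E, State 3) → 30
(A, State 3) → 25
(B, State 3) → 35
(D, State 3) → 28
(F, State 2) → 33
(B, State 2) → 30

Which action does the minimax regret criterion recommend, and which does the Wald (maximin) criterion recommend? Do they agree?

minimax regret → B; maximin → E (disagree)

Column bests: State 1=31, State 2=33, State 3=35.
A regrets: 0, 6, 10 → max 10
B regrets: 4, 3, 0 → max 4
C regrets: 1, 8, 6 → max 8
D regrets: 1, 2, 7 → max 7
E regrets: 2, 0, 5 → max 5
F regrets: 5, 0, 3 → max 5
Smallest max regret = 4 → B.
Row minima: A=25, B=27, C=25, D=28, E=29, F=26
Best worst-case = 29 → E.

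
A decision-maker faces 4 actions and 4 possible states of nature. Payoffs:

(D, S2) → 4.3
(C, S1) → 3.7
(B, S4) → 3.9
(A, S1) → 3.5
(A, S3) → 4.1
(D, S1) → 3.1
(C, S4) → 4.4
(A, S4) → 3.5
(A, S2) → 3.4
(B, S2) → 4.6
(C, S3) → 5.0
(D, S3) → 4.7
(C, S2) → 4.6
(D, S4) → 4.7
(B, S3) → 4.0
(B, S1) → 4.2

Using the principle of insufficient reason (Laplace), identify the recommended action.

Row averages: A=3.625, B=4.175, C=4.425, D=4.2
Highest average = 4.425 → C.

C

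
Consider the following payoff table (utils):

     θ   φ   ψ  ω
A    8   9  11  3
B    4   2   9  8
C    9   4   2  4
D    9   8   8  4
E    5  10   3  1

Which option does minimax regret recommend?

Column bests: θ=9, φ=10, ψ=11, ω=8.
A regrets: 1, 1, 0, 5 → max 5
B regrets: 5, 8, 2, 0 → max 8
C regrets: 0, 6, 9, 4 → max 9
D regrets: 0, 2, 3, 4 → max 4
E regrets: 4, 0, 8, 7 → max 8
Smallest max regret = 4 → D.

D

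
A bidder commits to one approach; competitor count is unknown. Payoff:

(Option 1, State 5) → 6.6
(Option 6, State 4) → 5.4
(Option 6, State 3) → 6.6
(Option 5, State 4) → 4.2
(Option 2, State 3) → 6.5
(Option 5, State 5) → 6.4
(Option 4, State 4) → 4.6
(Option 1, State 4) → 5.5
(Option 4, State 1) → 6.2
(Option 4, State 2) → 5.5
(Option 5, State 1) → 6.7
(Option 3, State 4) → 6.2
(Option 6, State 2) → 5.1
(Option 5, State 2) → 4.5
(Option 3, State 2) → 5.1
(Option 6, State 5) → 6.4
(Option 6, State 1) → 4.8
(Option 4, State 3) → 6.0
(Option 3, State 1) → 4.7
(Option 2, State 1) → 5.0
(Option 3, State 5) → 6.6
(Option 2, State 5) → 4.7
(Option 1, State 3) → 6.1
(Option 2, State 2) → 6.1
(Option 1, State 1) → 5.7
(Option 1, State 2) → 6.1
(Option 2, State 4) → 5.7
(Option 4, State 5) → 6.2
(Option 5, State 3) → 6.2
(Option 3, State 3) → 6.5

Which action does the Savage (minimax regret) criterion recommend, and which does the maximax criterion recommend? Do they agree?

Column bests: State 1=6.7, State 2=6.1, State 3=6.6, State 4=6.2, State 5=6.6.
Option 1 regrets: 1.0, 0.0, 0.5, 0.7, 0.0 → max 1.0
Option 2 regrets: 1.7, 0.0, 0.1, 0.5, 1.9 → max 1.9
Option 3 regrets: 2.0, 1.0, 0.1, 0.0, 0.0 → max 2.0
Option 4 regrets: 0.5, 0.6, 0.6, 1.6, 0.4 → max 1.6
Option 5 regrets: 0.0, 1.6, 0.4, 2.0, 0.2 → max 2.0
Option 6 regrets: 1.9, 1.0, 0.0, 0.8, 0.2 → max 1.9
Smallest max regret = 1.0 → Option 1.
Row maxima: Option 1=6.6, Option 2=6.5, Option 3=6.6, Option 4=6.2, Option 5=6.7, Option 6=6.6
Best best-case = 6.7 → Option 5.

minimax regret → Option 1; maximax → Option 5 (disagree)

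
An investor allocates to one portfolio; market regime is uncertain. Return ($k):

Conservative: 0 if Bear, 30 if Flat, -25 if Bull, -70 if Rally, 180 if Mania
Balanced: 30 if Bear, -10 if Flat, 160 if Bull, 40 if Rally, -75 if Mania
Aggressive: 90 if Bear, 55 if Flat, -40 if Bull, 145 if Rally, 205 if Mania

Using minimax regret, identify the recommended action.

Column bests: Bear=90, Flat=55, Bull=160, Rally=145, Mania=205.
Conservative regrets: 90, 25, 185, 215, 25 → max 215
Balanced regrets: 60, 65, 0, 105, 280 → max 280
Aggressive regrets: 0, 0, 200, 0, 0 → max 200
Smallest max regret = 200 → Aggressive.

Aggressive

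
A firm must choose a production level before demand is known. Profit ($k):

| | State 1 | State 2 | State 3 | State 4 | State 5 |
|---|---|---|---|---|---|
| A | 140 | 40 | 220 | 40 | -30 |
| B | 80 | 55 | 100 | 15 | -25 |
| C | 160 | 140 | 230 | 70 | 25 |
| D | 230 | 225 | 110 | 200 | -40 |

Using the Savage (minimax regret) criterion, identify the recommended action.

D

Column bests: State 1=230, State 2=225, State 3=230, State 4=200, State 5=25.
A regrets: 90, 185, 10, 160, 55 → max 185
B regrets: 150, 170, 130, 185, 50 → max 185
C regrets: 70, 85, 0, 130, 0 → max 130
D regrets: 0, 0, 120, 0, 65 → max 120
Smallest max regret = 120 → D.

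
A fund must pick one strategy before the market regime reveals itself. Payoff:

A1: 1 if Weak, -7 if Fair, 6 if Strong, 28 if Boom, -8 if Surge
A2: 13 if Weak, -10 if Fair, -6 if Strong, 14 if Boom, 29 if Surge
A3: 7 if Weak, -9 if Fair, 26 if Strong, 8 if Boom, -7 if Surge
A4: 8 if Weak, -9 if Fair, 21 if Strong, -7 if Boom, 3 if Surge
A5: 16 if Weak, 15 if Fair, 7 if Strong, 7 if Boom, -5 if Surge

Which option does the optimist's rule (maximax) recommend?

A2

Row maxima: A1=28, A2=29, A3=26, A4=21, A5=16
Best best-case = 29 → A2.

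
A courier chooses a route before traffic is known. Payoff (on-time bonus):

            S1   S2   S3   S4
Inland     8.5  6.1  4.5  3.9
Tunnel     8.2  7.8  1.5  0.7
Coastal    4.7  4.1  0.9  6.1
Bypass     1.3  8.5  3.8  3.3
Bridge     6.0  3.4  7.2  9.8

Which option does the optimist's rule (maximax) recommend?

Bridge

Row maxima: Inland=8.5, Tunnel=8.2, Coastal=6.1, Bypass=8.5, Bridge=9.8
Best best-case = 9.8 → Bridge.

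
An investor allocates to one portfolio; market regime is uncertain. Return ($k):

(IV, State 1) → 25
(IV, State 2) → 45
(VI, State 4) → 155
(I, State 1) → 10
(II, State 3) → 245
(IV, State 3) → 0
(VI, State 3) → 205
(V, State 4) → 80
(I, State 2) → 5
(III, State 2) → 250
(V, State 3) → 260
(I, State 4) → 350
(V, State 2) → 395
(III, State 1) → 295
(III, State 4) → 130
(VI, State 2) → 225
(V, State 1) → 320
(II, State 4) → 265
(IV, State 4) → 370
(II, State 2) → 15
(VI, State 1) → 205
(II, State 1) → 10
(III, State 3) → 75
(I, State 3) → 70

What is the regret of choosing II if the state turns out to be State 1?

310

Best payoff under State 1 is 320.
Regret = 320 − 10 = 310.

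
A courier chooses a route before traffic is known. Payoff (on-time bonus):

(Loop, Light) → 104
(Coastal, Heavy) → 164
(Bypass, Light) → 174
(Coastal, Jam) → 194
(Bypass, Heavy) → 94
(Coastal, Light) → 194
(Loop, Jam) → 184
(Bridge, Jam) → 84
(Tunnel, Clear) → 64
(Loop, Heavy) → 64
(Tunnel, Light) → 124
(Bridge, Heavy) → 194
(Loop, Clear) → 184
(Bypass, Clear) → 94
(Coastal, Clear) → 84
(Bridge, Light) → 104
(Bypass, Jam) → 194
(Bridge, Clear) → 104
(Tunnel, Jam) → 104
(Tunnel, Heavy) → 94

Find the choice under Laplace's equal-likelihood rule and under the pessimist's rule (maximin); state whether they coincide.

laplace → Coastal; maximin → Bypass (disagree)

Row averages: Tunnel=96.5, Coastal=159, Bridge=121.5, Loop=134, Bypass=139
Highest average = 159 → Coastal.
Row minima: Tunnel=64, Coastal=84, Bridge=84, Loop=64, Bypass=94
Best worst-case = 94 → Bypass.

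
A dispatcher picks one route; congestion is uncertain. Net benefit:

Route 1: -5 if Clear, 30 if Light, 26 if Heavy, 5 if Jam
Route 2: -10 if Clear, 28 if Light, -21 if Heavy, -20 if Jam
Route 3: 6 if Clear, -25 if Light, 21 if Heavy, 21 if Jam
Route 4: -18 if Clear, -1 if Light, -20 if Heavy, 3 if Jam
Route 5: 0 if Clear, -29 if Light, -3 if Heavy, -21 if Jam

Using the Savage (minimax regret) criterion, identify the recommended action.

Route 1

Column bests: Clear=6, Light=30, Heavy=26, Jam=21.
Route 1 regrets: 11, 0, 0, 16 → max 16
Route 2 regrets: 16, 2, 47, 41 → max 47
Route 3 regrets: 0, 55, 5, 0 → max 55
Route 4 regrets: 24, 31, 46, 18 → max 46
Route 5 regrets: 6, 59, 29, 42 → max 59
Smallest max regret = 16 → Route 1.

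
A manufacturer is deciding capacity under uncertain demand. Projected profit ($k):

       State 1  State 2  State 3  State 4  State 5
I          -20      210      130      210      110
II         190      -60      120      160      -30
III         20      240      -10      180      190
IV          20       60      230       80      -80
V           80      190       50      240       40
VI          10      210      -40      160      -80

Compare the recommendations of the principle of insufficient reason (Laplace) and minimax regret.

laplace → I; minimax regret → V (disagree)

Row averages: I=128, II=76, III=124, IV=62, V=120, VI=52
Highest average = 128 → I.
Column bests: State 1=190, State 2=240, State 3=230, State 4=240, State 5=190.
I regrets: 210, 30, 100, 30, 80 → max 210
II regrets: 0, 300, 110, 80, 220 → max 300
III regrets: 170, 0, 240, 60, 0 → max 240
IV regrets: 170, 180, 0, 160, 270 → max 270
V regrets: 110, 50, 180, 0, 150 → max 180
VI regrets: 180, 30, 270, 80, 270 → max 270
Smallest max regret = 180 → V.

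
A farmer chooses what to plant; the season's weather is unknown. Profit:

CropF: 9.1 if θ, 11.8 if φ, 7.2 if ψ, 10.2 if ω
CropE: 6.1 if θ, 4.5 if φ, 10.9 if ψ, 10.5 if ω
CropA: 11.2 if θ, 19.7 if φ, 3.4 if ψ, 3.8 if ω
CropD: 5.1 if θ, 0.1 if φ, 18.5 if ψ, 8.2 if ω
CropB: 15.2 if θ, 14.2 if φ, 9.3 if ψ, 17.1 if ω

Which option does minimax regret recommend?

CropB

Column bests: θ=15.2, φ=19.7, ψ=18.5, ω=17.1.
CropF regrets: 6.1, 7.9, 11.3, 6.9 → max 11.3
CropE regrets: 9.1, 15.2, 7.6, 6.6 → max 15.2
CropA regrets: 4.0, 0.0, 15.1, 13.3 → max 15.1
CropD regrets: 10.1, 19.6, 0.0, 8.9 → max 19.6
CropB regrets: 0.0, 5.5, 9.2, 0.0 → max 9.2
Smallest max regret = 9.2 → CropB.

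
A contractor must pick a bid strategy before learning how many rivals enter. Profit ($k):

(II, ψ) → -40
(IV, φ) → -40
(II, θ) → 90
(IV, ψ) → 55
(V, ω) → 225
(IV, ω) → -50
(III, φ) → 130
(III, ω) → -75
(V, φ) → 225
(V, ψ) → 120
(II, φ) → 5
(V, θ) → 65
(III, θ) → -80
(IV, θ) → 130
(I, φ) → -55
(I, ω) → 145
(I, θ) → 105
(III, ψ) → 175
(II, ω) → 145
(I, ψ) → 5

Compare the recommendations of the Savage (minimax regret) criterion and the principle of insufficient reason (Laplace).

Column bests: θ=130, φ=225, ψ=175, ω=225.
I regrets: 25, 280, 170, 80 → max 280
II regrets: 40, 220, 215, 80 → max 220
III regrets: 210, 95, 0, 300 → max 300
IV regrets: 0, 265, 120, 275 → max 275
V regrets: 65, 0, 55, 0 → max 65
Smallest max regret = 65 → V.
Row averages: I=50, II=50, III=37.5, IV=23.75, V=158.75
Highest average = 158.75 → V.

minimax regret → V; laplace → V (agree)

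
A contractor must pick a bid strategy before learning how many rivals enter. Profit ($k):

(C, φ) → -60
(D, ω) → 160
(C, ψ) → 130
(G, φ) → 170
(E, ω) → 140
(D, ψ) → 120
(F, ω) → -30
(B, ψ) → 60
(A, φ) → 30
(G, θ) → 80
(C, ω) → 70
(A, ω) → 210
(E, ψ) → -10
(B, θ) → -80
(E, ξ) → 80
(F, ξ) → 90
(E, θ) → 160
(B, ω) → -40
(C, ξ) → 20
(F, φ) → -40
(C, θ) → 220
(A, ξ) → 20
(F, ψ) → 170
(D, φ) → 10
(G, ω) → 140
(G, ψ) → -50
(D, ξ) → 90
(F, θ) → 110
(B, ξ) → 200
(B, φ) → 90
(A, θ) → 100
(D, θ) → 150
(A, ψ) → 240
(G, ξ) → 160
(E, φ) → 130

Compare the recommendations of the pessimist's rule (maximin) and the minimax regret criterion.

maximin → A; minimax regret → D (disagree)

Row minima: A=20, B=-80, C=-60, D=10, E=-10, F=-40, G=-50
Best worst-case = 20 → A.
Column bests: θ=220, φ=170, ψ=240, ω=210, ξ=200.
A regrets: 120, 140, 0, 0, 180 → max 180
B regrets: 300, 80, 180, 250, 0 → max 300
C regrets: 0, 230, 110, 140, 180 → max 230
D regrets: 70, 160, 120, 50, 110 → max 160
E regrets: 60, 40, 250, 70, 120 → max 250
F regrets: 110, 210, 70, 240, 110 → max 240
G regrets: 140, 0, 290, 70, 40 → max 290
Smallest max regret = 160 → D.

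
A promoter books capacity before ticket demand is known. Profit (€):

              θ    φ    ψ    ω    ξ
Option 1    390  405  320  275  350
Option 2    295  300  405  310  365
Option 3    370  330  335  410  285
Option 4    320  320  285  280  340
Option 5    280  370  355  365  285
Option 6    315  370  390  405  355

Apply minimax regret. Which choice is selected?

Option 6

Column bests: θ=390, φ=405, ψ=405, ω=410, ξ=365.
Option 1 regrets: 0, 0, 85, 135, 15 → max 135
Option 2 regrets: 95, 105, 0, 100, 0 → max 105
Option 3 regrets: 20, 75, 70, 0, 80 → max 80
Option 4 regrets: 70, 85, 120, 130, 25 → max 130
Option 5 regrets: 110, 35, 50, 45, 80 → max 110
Option 6 regrets: 75, 35, 15, 5, 10 → max 75
Smallest max regret = 75 → Option 6.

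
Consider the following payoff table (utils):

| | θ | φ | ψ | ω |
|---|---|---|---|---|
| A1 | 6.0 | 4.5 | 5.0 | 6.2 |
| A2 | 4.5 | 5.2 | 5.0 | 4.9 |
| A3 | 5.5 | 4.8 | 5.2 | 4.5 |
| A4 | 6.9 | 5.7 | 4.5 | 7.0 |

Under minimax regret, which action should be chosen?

Column bests: θ=6.9, φ=5.7, ψ=5.2, ω=7.0.
A1 regrets: 0.9, 1.2, 0.2, 0.8 → max 1.2
A2 regrets: 2.4, 0.5, 0.2, 2.1 → max 2.4
A3 regrets: 1.4, 0.9, 0.0, 2.5 → max 2.5
A4 regrets: 0.0, 0.0, 0.7, 0.0 → max 0.7
Smallest max regret = 0.7 → A4.

A4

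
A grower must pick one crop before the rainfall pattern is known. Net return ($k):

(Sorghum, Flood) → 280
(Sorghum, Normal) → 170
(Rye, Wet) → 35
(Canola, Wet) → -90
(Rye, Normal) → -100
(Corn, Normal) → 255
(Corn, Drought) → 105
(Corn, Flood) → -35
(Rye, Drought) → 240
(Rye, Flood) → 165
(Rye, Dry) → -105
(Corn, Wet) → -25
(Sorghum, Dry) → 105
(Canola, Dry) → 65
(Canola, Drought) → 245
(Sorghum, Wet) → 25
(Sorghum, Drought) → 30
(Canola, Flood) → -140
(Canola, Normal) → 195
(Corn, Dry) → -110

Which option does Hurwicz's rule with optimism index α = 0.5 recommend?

Sorghum

Rye: 0.5·240 + 0.5·(-105) = 67.5
Canola: 0.5·245 + 0.5·(-140) = 52.5
Sorghum: 0.5·280 + 0.5·25 = 152.5
Corn: 0.5·255 + 0.5·(-110) = 72.5
Highest Hurwicz score = 152.5 → Sorghum.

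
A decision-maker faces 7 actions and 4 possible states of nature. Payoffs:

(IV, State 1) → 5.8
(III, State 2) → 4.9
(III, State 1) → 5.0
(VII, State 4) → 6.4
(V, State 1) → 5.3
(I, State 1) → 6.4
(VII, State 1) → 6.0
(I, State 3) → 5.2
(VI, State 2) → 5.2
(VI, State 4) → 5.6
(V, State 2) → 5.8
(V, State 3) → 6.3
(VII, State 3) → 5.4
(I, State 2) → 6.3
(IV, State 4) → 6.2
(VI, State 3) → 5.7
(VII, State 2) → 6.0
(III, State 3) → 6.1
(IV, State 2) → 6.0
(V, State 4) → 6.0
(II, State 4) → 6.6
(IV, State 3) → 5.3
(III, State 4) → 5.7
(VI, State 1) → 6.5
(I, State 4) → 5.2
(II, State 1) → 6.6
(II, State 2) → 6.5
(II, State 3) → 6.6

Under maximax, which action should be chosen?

II

Row maxima: I=6.4, II=6.6, III=6.1, IV=6.2, V=6.3, VI=6.5, VII=6.4
Best best-case = 6.6 → II.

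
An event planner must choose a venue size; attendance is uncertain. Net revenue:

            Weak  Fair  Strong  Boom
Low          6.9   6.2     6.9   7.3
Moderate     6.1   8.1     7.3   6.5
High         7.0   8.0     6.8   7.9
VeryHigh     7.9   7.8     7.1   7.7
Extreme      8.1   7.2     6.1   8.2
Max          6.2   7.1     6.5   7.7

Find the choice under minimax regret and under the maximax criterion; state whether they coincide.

minimax regret → VeryHigh; maximax → Extreme (disagree)

Column bests: Weak=8.1, Fair=8.1, Strong=7.3, Boom=8.2.
Low regrets: 1.2, 1.9, 0.4, 0.9 → max 1.9
Moderate regrets: 2.0, 0.0, 0.0, 1.7 → max 2.0
High regrets: 1.1, 0.1, 0.5, 0.3 → max 1.1
VeryHigh regrets: 0.2, 0.3, 0.2, 0.5 → max 0.5
Extreme regrets: 0.0, 0.9, 1.2, 0.0 → max 1.2
Max regrets: 1.9, 1.0, 0.8, 0.5 → max 1.9
Smallest max regret = 0.5 → VeryHigh.
Row maxima: Low=7.3, Moderate=8.1, High=8.0, VeryHigh=7.9, Extreme=8.2, Max=7.7
Best best-case = 8.2 → Extreme.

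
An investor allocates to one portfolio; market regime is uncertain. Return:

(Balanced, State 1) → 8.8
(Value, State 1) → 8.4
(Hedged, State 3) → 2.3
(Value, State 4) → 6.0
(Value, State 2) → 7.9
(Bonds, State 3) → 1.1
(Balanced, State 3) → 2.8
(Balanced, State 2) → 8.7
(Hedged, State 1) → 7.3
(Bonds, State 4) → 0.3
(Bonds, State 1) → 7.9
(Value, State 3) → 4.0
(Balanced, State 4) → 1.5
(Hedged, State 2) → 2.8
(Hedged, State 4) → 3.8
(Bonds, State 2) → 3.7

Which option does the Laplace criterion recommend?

Value

Row averages: Balanced=5.45, Value=6.575, Hedged=4.05, Bonds=3.25
Highest average = 6.575 → Value.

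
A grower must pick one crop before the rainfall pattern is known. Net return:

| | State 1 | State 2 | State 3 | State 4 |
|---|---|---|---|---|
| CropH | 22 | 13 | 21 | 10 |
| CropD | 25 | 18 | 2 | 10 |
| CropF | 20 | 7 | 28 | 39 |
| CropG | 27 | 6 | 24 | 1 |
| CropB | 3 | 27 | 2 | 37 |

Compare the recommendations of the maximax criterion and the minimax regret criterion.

maximax → CropF; minimax regret → CropF (agree)

Row maxima: CropH=22, CropD=25, CropF=39, CropG=27, CropB=37
Best best-case = 39 → CropF.
Column bests: State 1=27, State 2=27, State 3=28, State 4=39.
CropH regrets: 5, 14, 7, 29 → max 29
CropD regrets: 2, 9, 26, 29 → max 29
CropF regrets: 7, 20, 0, 0 → max 20
CropG regrets: 0, 21, 4, 38 → max 38
CropB regrets: 24, 0, 26, 2 → max 26
Smallest max regret = 20 → CropF.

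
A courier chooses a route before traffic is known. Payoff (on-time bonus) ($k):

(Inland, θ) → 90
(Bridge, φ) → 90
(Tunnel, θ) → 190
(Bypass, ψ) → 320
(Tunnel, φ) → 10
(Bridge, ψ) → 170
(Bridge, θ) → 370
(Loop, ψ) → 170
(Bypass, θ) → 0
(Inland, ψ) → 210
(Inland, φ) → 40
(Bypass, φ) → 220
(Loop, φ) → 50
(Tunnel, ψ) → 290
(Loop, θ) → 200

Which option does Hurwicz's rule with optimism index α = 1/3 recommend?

Bridge

Bridge: 1/3·370 + 2/3·90 = 550/3
Tunnel: 1/3·290 + 2/3·10 = 310/3
Inland: 1/3·210 + 2/3·40 = 290/3
Loop: 1/3·200 + 2/3·50 = 100
Bypass: 1/3·320 + 2/3·0 = 320/3
Highest Hurwicz score = 550/3 → Bridge.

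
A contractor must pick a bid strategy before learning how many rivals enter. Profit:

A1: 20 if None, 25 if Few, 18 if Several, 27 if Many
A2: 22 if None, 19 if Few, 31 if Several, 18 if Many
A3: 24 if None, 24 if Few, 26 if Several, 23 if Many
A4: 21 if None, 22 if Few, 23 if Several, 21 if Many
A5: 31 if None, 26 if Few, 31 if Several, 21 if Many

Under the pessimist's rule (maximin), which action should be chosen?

A3

Row minima: A1=18, A2=18, A3=23, A4=21, A5=21
Best worst-case = 23 → A3.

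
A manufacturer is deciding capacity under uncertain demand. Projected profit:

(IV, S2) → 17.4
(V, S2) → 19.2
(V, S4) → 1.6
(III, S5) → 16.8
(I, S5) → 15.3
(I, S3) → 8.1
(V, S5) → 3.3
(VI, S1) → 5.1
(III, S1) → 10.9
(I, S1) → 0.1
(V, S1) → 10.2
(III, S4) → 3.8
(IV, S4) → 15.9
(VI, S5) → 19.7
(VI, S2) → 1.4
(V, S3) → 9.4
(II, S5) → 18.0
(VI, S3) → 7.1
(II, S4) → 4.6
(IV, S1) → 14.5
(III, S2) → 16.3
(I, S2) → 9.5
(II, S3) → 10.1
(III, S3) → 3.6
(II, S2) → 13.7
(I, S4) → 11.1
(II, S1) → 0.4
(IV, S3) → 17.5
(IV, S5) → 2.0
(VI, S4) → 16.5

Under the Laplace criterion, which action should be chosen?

IV

Row averages: I=8.82, II=9.36, III=10.28, IV=13.46, V=8.74, VI=9.96
Highest average = 13.46 → IV.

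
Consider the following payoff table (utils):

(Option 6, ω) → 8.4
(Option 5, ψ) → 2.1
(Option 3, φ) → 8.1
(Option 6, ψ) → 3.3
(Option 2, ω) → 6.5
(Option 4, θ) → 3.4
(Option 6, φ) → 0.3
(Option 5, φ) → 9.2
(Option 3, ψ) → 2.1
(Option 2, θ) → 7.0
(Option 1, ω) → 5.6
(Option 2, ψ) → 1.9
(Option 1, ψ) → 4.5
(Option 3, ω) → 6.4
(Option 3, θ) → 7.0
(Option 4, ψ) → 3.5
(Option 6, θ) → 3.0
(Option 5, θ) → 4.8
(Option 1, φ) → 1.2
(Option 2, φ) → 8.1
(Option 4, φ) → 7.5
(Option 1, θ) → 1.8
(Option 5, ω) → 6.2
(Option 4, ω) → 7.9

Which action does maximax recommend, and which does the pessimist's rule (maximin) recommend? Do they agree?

maximax → Option 5; maximin → Option 4 (disagree)

Row maxima: Option 1=5.6, Option 2=8.1, Option 3=8.1, Option 4=7.9, Option 5=9.2, Option 6=8.4
Best best-case = 9.2 → Option 5.
Row minima: Option 1=1.2, Option 2=1.9, Option 3=2.1, Option 4=3.4, Option 5=2.1, Option 6=0.3
Best worst-case = 3.4 → Option 4.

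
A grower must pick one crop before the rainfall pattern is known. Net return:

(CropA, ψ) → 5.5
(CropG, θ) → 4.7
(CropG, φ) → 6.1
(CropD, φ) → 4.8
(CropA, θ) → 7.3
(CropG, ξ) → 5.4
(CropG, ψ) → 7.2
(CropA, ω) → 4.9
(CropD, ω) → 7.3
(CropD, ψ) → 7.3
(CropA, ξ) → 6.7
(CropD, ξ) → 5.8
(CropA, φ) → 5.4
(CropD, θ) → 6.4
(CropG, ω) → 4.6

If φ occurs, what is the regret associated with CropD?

Best payoff under φ is 6.1.
Regret = 6.1 − 4.8 = 1.3.

1.3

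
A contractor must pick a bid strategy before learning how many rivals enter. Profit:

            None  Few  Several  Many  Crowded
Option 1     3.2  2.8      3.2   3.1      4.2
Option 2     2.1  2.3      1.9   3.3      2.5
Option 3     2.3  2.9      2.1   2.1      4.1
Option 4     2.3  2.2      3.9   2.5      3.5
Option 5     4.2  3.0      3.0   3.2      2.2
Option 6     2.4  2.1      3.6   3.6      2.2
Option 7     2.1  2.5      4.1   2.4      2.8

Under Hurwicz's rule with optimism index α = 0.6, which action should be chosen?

Option 1

Option 1: 0.6·4.2 + 0.4·2.8 = 3.64
Option 2: 0.6·3.3 + 0.4·1.9 = 2.74
Option 3: 0.6·4.1 + 0.4·2.1 = 3.3
Option 4: 0.6·3.9 + 0.4·2.2 = 3.22
Option 5: 0.6·4.2 + 0.4·2.2 = 3.4
Option 6: 0.6·3.6 + 0.4·2.1 = 3
Option 7: 0.6·4.1 + 0.4·2.1 = 3.3
Highest Hurwicz score = 3.64 → Option 1.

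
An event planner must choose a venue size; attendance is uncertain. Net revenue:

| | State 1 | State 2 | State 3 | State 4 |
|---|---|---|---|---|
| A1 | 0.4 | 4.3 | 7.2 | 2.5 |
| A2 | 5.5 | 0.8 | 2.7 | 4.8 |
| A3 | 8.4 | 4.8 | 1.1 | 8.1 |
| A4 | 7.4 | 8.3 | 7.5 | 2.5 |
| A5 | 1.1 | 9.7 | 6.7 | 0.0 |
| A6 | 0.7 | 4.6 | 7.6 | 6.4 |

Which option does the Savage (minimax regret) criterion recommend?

Column bests: State 1=8.4, State 2=9.7, State 3=7.6, State 4=8.1.
A1 regrets: 8.0, 5.4, 0.4, 5.6 → max 8.0
A2 regrets: 2.9, 8.9, 4.9, 3.3 → max 8.9
A3 regrets: 0.0, 4.9, 6.5, 0.0 → max 6.5
A4 regrets: 1.0, 1.4, 0.1, 5.6 → max 5.6
A5 regrets: 7.3, 0.0, 0.9, 8.1 → max 8.1
A6 regrets: 7.7, 5.1, 0.0, 1.7 → max 7.7
Smallest max regret = 5.6 → A4.

A4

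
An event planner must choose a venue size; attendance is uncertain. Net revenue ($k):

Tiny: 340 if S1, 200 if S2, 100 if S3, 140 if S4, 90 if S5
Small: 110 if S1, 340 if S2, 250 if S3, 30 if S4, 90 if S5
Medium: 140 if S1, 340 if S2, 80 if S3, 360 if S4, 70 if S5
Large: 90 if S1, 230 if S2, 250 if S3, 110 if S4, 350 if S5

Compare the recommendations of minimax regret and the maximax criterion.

Column bests: S1=340, S2=340, S3=250, S4=360, S5=350.
Tiny regrets: 0, 140, 150, 220, 260 → max 260
Small regrets: 230, 0, 0, 330, 260 → max 330
Medium regrets: 200, 0, 170, 0, 280 → max 280
Large regrets: 250, 110, 0, 250, 0 → max 250
Smallest max regret = 250 → Large.
Row maxima: Tiny=340, Small=340, Medium=360, Large=350
Best best-case = 360 → Medium.

minimax regret → Large; maximax → Medium (disagree)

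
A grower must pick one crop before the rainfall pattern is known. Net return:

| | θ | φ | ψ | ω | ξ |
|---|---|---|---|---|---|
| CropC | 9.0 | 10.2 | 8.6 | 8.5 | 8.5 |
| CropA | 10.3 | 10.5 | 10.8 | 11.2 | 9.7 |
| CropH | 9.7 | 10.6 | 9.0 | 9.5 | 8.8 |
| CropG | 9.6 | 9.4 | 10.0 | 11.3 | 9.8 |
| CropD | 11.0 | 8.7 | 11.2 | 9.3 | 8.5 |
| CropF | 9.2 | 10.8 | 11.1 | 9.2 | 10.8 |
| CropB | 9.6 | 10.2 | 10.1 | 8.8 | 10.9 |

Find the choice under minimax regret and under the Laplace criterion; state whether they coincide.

minimax regret → CropA; laplace → CropA (agree)

Column bests: θ=11.0, φ=10.8, ψ=11.2, ω=11.3, ξ=10.9.
CropC regrets: 2.0, 0.6, 2.6, 2.8, 2.4 → max 2.8
CropA regrets: 0.7, 0.3, 0.4, 0.1, 1.2 → max 1.2
CropH regrets: 1.3, 0.2, 2.2, 1.8, 2.1 → max 2.2
CropG regrets: 1.4, 1.4, 1.2, 0.0, 1.1 → max 1.4
CropD regrets: 0.0, 2.1, 0.0, 2.0, 2.4 → max 2.4
CropF regrets: 1.8, 0.0, 0.1, 2.1, 0.1 → max 2.1
CropB regrets: 1.4, 0.6, 1.1, 2.5, 0.0 → max 2.5
Smallest max regret = 1.2 → CropA.
Row averages: CropC=8.96, CropA=10.5, CropH=9.52, CropG=10.02, CropD=9.74, CropF=10.22, CropB=9.92
Highest average = 10.5 → CropA.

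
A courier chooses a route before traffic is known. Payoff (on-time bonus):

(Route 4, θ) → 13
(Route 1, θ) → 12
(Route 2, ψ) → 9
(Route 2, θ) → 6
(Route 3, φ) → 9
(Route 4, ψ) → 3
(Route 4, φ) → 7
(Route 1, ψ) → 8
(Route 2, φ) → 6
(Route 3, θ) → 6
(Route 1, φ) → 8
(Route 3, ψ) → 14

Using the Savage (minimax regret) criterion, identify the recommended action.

Route 1

Column bests: θ=13, φ=9, ψ=14.
Route 1 regrets: 1, 1, 6 → max 6
Route 2 regrets: 7, 3, 5 → max 7
Route 3 regrets: 7, 0, 0 → max 7
Route 4 regrets: 0, 2, 11 → max 11
Smallest max regret = 6 → Route 1.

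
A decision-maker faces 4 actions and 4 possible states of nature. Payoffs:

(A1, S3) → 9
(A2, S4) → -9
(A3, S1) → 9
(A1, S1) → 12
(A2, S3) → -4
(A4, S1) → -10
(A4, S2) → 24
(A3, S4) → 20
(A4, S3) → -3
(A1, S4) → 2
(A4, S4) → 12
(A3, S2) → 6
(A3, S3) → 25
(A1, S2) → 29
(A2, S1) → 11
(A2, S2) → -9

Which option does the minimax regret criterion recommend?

Column bests: S1=12, S2=29, S3=25, S4=20.
A1 regrets: 0, 0, 16, 18 → max 18
A2 regrets: 1, 38, 29, 29 → max 38
A3 regrets: 3, 23, 0, 0 → max 23
A4 regrets: 22, 5, 28, 8 → max 28
Smallest max regret = 18 → A1.

A1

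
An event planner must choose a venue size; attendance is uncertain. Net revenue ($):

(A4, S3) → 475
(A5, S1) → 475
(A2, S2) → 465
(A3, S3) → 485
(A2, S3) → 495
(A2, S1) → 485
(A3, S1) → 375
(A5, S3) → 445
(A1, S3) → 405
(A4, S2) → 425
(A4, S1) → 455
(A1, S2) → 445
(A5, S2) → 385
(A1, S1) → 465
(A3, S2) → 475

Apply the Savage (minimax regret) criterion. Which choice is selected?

Column bests: S1=485, S2=475, S3=495.
A1 regrets: 20, 30, 90 → max 90
A2 regrets: 0, 10, 0 → max 10
A3 regrets: 110, 0, 10 → max 110
A4 regrets: 30, 50, 20 → max 50
A5 regrets: 10, 90, 50 → max 90
Smallest max regret = 10 → A2.

A2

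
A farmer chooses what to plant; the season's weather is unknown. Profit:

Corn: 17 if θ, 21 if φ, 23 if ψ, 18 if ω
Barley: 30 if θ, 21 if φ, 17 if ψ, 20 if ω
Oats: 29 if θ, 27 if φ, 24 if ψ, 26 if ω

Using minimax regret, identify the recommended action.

Column bests: θ=30, φ=27, ψ=24, ω=26.
Corn regrets: 13, 6, 1, 8 → max 13
Barley regrets: 0, 6, 7, 6 → max 7
Oats regrets: 1, 0, 0, 0 → max 1
Smallest max regret = 1 → Oats.

Oats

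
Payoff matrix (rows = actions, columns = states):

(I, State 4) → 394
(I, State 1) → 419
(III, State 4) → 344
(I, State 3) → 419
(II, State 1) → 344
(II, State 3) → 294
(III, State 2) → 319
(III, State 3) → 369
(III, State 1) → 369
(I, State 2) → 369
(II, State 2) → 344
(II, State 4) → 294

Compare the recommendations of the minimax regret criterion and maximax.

Column bests: State 1=419, State 2=369, State 3=419, State 4=394.
I regrets: 0, 0, 0, 0 → max 0
II regrets: 75, 25, 125, 100 → max 125
III regrets: 50, 50, 50, 50 → max 50
Smallest max regret = 0 → I.
Row maxima: I=419, II=344, III=369
Best best-case = 419 → I.

minimax regret → I; maximax → I (agree)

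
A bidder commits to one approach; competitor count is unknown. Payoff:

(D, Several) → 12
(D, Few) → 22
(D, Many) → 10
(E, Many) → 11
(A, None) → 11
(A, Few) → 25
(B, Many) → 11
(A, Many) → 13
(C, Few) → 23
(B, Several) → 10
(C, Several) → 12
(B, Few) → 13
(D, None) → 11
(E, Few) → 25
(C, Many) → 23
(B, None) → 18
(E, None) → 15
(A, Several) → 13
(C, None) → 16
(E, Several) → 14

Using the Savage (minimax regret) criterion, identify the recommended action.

Column bests: None=18, Few=25, Several=14, Many=23.
A regrets: 7, 0, 1, 10 → max 10
B regrets: 0, 12, 4, 12 → max 12
C regrets: 2, 2, 2, 0 → max 2
D regrets: 7, 3, 2, 13 → max 13
E regrets: 3, 0, 0, 12 → max 12
Smallest max regret = 2 → C.

C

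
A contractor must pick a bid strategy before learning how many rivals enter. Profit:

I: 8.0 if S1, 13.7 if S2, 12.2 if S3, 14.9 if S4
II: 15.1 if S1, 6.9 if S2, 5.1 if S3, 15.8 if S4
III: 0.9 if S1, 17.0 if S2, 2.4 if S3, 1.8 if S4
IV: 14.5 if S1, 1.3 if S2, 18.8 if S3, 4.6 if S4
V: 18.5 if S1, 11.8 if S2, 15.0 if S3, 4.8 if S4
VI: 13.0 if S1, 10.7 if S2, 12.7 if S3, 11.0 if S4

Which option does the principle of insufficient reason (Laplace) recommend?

V

Row averages: I=12.2, II=10.725, III=5.525, IV=9.8, V=12.525, VI=11.85
Highest average = 12.525 → V.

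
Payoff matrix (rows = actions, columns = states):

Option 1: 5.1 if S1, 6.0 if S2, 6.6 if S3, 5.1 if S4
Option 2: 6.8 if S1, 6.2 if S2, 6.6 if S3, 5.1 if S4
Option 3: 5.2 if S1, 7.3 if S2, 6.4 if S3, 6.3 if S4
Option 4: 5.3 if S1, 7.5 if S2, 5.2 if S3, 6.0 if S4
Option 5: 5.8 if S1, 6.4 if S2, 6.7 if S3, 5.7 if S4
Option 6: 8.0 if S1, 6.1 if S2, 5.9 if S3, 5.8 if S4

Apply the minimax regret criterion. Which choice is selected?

Option 2

Column bests: S1=8.0, S2=7.5, S3=6.7, S4=6.3.
Option 1 regrets: 2.9, 1.5, 0.1, 1.2 → max 2.9
Option 2 regrets: 1.2, 1.3, 0.1, 1.2 → max 1.3
Option 3 regrets: 2.8, 0.2, 0.3, 0.0 → max 2.8
Option 4 regrets: 2.7, 0.0, 1.5, 0.3 → max 2.7
Option 5 regrets: 2.2, 1.1, 0.0, 0.6 → max 2.2
Option 6 regrets: 0.0, 1.4, 0.8, 0.5 → max 1.4
Smallest max regret = 1.3 → Option 2.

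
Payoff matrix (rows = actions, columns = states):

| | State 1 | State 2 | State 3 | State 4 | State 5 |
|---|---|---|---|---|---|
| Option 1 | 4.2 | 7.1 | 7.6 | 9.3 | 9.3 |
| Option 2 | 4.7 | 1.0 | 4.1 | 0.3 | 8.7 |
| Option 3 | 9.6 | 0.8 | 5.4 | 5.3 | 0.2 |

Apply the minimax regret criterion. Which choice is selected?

Column bests: State 1=9.6, State 2=7.1, State 3=7.6, State 4=9.3, State 5=9.3.
Option 1 regrets: 5.4, 0.0, 0.0, 0.0, 0.0 → max 5.4
Option 2 regrets: 4.9, 6.1, 3.5, 9.0, 0.6 → max 9.0
Option 3 regrets: 0.0, 6.3, 2.2, 4.0, 9.1 → max 9.1
Smallest max regret = 5.4 → Option 1.

Option 1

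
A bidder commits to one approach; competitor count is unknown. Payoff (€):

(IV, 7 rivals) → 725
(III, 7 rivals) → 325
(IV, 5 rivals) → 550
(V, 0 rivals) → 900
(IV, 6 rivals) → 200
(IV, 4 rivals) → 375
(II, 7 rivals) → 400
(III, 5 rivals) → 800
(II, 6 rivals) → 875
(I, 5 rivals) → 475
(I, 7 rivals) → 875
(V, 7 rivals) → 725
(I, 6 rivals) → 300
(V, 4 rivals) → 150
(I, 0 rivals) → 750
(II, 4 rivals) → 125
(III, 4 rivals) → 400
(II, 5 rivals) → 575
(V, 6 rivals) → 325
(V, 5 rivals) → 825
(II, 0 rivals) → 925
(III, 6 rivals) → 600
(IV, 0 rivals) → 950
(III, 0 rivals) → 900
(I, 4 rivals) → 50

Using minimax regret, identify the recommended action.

II

Column bests: 0 rivals=950, 4 rivals=400, 5 rivals=825, 6 rivals=875, 7 rivals=875.
I regrets: 200, 350, 350, 575, 0 → max 575
II regrets: 25, 275, 250, 0, 475 → max 475
III regrets: 50, 0, 25, 275, 550 → max 550
IV regrets: 0, 25, 275, 675, 150 → max 675
V regrets: 50, 250, 0, 550, 150 → max 550
Smallest max regret = 475 → II.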